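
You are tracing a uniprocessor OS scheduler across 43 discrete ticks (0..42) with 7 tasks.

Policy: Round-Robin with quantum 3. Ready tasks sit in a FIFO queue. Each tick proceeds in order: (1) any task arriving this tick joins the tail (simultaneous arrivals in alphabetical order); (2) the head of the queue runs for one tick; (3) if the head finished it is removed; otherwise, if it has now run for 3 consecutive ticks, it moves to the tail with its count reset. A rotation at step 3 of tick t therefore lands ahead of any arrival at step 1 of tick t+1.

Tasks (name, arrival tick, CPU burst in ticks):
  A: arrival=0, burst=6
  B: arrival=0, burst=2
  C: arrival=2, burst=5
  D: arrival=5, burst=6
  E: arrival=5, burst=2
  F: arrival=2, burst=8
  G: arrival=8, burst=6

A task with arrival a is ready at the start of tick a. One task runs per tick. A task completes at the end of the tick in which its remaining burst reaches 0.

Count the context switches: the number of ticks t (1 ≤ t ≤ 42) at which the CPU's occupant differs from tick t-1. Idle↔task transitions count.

t=0: queue=[A,B] q_used=0 → run A
t=1: queue=[A,B] q_used=1 → run A
t=2: queue=[A,B,C,F] q_used=2 → run A
t=3: queue=[B,C,F,A] q_used=0 → run B
t=4: queue=[B,C,F,A] q_used=1 → run B
t=5: queue=[C,F,A,D,E] q_used=0 → run C
t=6: queue=[C,F,A,D,E] q_used=1 → run C
t=7: queue=[C,F,A,D,E] q_used=2 → run C
t=8: queue=[F,A,D,E,C,G] q_used=0 → run F
t=9: queue=[F,A,D,E,C,G] q_used=1 → run F
t=10: queue=[F,A,D,E,C,G] q_used=2 → run F
t=11: queue=[A,D,E,C,G,F] q_used=0 → run A
t=12: queue=[A,D,E,C,G,F] q_used=1 → run A
t=13: queue=[A,D,E,C,G,F] q_used=2 → run A
t=14: queue=[D,E,C,G,F] q_used=0 → run D
t=15: queue=[D,E,C,G,F] q_used=1 → run D
t=16: queue=[D,E,C,G,F] q_used=2 → run D
t=17: queue=[E,C,G,F,D] q_used=0 → run E
t=18: queue=[E,C,G,F,D] q_used=1 → run E
t=19: queue=[C,G,F,D] q_used=0 → run C
t=20: queue=[C,G,F,D] q_used=1 → run C
t=21: queue=[G,F,D] q_used=0 → run G
t=22: queue=[G,F,D] q_used=1 → run G
t=23: queue=[G,F,D] q_used=2 → run G
t=24: queue=[F,D,G] q_used=0 → run F
t=25: queue=[F,D,G] q_used=1 → run F
t=26: queue=[F,D,G] q_used=2 → run F
t=27: queue=[D,G,F] q_used=0 → run D
t=28: queue=[D,G,F] q_used=1 → run D
t=29: queue=[D,G,F] q_used=2 → run D
t=30: queue=[G,F] q_used=0 → run G
t=31: queue=[G,F] q_used=1 → run G
t=32: queue=[G,F] q_used=2 → run G
t=33: queue=[F] q_used=0 → run F
t=34: queue=[F] q_used=1 → run F
t=35: (idle)
t=36: (idle)
t=37: (idle)
t=38: (idle)
t=39: (idle)
t=40: (idle)
t=41: (idle)
t=42: (idle)

context switches = 13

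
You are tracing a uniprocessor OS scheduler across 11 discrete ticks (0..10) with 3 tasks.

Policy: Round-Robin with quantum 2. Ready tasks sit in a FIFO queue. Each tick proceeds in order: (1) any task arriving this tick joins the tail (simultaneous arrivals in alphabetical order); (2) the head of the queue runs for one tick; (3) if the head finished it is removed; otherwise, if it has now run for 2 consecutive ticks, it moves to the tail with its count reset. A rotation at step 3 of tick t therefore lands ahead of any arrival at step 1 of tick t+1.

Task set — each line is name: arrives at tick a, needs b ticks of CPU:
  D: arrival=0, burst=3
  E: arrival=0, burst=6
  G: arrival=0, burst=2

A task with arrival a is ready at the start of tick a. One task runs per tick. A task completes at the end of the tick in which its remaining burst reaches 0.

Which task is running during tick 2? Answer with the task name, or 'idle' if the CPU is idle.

t=0: queue=[D,E,G] q_used=0 → run D
t=1: queue=[D,E,G] q_used=1 → run D
t=2: queue=[E,G,D] q_used=0 → run E
t=3: queue=[E,G,D] q_used=1 → run E
t=4: queue=[G,D,E] q_used=0 → run G
t=5: queue=[G,D,E] q_used=1 → run G
t=6: queue=[D,E] q_used=0 → run D
t=7: queue=[E] q_used=0 → run E
t=8: queue=[E] q_used=1 → run E
t=9: queue=[E] q_used=0 → run E
t=10: queue=[E] q_used=1 → run E

running at tick 2 = E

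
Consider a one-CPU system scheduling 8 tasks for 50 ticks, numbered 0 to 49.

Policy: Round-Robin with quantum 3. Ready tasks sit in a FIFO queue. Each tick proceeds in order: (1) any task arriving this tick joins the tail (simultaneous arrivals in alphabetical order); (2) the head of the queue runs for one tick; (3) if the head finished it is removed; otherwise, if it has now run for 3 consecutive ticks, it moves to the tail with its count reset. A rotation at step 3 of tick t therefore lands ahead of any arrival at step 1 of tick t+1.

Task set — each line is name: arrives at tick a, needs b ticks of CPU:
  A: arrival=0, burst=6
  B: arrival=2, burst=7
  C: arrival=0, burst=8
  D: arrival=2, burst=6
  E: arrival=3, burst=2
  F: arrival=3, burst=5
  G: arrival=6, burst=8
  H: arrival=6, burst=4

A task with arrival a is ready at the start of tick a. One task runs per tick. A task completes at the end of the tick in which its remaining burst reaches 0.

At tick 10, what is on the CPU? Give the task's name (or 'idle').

running at tick 10 = D

t=0: queue=[A,C] q_used=0 → run A
t=1: queue=[A,C] q_used=1 → run A
t=2: queue=[A,C,B,D] q_used=2 → run A
t=3: queue=[C,B,D,A,E,F] q_used=0 → run C
t=4: queue=[C,B,D,A,E,F] q_used=1 → run C
t=5: queue=[C,B,D,A,E,F] q_used=2 → run C
t=6: queue=[B,D,A,E,F,C,G,H] q_used=0 → run B
t=7: queue=[B,D,A,E,F,C,G,H] q_used=1 → run B
t=8: queue=[B,D,A,E,F,C,G,H] q_used=2 → run B
t=9: queue=[D,A,E,F,C,G,H,B] q_used=0 → run D
t=10: queue=[D,A,E,F,C,G,H,B] q_used=1 → run D
t=11: queue=[D,A,E,F,C,G,H,B] q_used=2 → run D
t=12: queue=[A,E,F,C,G,H,B,D] q_used=0 → run A
t=13: queue=[A,E,F,C,G,H,B,D] q_used=1 → run A
t=14: queue=[A,E,F,C,G,H,B,D] q_used=2 → run A
t=15: queue=[E,F,C,G,H,B,D] q_used=0 → run E
t=16: queue=[E,F,C,G,H,B,D] q_used=1 → run E
t=17: queue=[F,C,G,H,B,D] q_used=0 → run F
t=18: queue=[F,C,G,H,B,D] q_used=1 → run F
t=19: queue=[F,C,G,H,B,D] q_used=2 → run F
t=20: queue=[C,G,H,B,D,F] q_used=0 → run C
t=21: queue=[C,G,H,B,D,F] q_used=1 → run C
t=22: queue=[C,G,H,B,D,F] q_used=2 → run C
t=23: queue=[G,H,B,D,F,C] q_used=0 → run G
t=24: queue=[G,H,B,D,F,C] q_used=1 → run G
t=25: queue=[G,H,B,D,F,C] q_used=2 → run G
t=26: queue=[H,B,D,F,C,G] q_used=0 → run H
t=27: queue=[H,B,D,F,C,G] q_used=1 → run H
t=28: queue=[H,B,D,F,C,G] q_used=2 → run H
t=29: queue=[B,D,F,C,G,H] q_used=0 → run B
t=30: queue=[B,D,F,C,G,H] q_used=1 → run B
t=31: queue=[B,D,F,C,G,H] q_used=2 → run B
t=32: queue=[D,F,C,G,H,B] q_used=0 → run D
t=33: queue=[D,F,C,G,H,B] q_used=1 → run D
t=34: queue=[D,F,C,G,H,B] q_used=2 → run D
t=35: queue=[F,C,G,H,B] q_used=0 → run F
t=36: queue=[F,C,G,H,B] q_used=1 → run F
t=37: queue=[C,G,H,B] q_used=0 → run C
t=38: queue=[C,G,H,B] q_used=1 → run C
t=39: queue=[G,H,B] q_used=0 → run G
t=40: queue=[G,H,B] q_used=1 → run G
t=41: queue=[G,H,B] q_used=2 → run G
t=42: queue=[H,B,G] q_used=0 → run H
t=43: queue=[B,G] q_used=0 → run B
t=44: queue=[G] q_used=0 → run G
t=45: queue=[G] q_used=1 → run G
t=46: (idle)
t=47: (idle)
t=48: (idle)
t=49: (idle)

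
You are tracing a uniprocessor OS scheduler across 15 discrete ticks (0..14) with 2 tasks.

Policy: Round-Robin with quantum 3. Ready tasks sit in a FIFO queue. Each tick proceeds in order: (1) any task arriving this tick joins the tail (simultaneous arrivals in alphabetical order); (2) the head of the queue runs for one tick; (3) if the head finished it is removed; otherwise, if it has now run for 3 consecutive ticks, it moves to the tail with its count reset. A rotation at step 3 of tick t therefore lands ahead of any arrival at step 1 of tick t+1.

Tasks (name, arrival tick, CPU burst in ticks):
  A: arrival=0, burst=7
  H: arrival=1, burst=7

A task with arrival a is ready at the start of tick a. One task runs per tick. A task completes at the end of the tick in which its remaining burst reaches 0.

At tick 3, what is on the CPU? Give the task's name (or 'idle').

t=0: queue=[A] q_used=0 → run A
t=1: queue=[A,H] q_used=1 → run A
t=2: queue=[A,H] q_used=2 → run A
t=3: queue=[H,A] q_used=0 → run H
t=4: queue=[H,A] q_used=1 → run H
t=5: queue=[H,A] q_used=2 → run H
t=6: queue=[A,H] q_used=0 → run A
t=7: queue=[A,H] q_used=1 → run A
t=8: queue=[A,H] q_used=2 → run A
t=9: queue=[H,A] q_used=0 → run H
t=10: queue=[H,A] q_used=1 → run H
t=11: queue=[H,A] q_used=2 → run H
t=12: queue=[A,H] q_used=0 → run A
t=13: queue=[H] q_used=0 → run H
t=14: (idle)

running at tick 3 = H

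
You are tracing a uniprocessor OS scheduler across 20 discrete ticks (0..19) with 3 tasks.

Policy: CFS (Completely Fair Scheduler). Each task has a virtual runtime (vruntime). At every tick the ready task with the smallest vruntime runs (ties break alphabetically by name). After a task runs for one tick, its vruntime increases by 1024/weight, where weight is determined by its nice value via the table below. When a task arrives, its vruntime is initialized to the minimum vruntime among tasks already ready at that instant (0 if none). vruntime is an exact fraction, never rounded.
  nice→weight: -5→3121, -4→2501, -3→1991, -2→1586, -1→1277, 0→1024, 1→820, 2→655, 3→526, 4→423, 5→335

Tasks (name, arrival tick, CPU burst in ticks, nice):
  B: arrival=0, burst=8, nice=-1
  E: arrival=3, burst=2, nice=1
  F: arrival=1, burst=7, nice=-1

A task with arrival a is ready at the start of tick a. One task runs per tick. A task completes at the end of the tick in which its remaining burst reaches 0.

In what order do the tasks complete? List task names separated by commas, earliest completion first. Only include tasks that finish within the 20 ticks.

t=0: vr[B=0] → run B
t=1: vr[B=1024/1277 F=1024/1277] → run B
t=2: vr[B=2048/1277 F=1024/1277] → run F
t=3: vr[B=2048/1277 E=2048/1277 F=2048/1277] → run B
t=4: vr[B=3072/1277 E=2048/1277 F=2048/1277] → run E
t=5: vr[B=3072/1277 E=746752/261785 F=2048/1277] → run F
t=6: vr[B=3072/1277 E=746752/261785 F=3072/1277] → run B
t=7: vr[B=4096/1277 E=746752/261785 F=3072/1277] → run F
t=8: vr[B=4096/1277 E=746752/261785 F=4096/1277] → run E
t=9: vr[B=4096/1277 F=4096/1277] → run B
t=10: vr[B=5120/1277 F=4096/1277] → run F
t=11: vr[B=5120/1277 F=5120/1277] → run B
t=12: vr[B=6144/1277 F=5120/1277] → run F
t=13: vr[B=6144/1277 F=6144/1277] → run B
t=14: vr[B=7168/1277 F=6144/1277] → run F
t=15: vr[B=7168/1277 F=7168/1277] → run B
t=16: vr[F=7168/1277] → run F
t=17: (idle)
t=18: (idle)
t=19: (idle)

completion order = E, B, F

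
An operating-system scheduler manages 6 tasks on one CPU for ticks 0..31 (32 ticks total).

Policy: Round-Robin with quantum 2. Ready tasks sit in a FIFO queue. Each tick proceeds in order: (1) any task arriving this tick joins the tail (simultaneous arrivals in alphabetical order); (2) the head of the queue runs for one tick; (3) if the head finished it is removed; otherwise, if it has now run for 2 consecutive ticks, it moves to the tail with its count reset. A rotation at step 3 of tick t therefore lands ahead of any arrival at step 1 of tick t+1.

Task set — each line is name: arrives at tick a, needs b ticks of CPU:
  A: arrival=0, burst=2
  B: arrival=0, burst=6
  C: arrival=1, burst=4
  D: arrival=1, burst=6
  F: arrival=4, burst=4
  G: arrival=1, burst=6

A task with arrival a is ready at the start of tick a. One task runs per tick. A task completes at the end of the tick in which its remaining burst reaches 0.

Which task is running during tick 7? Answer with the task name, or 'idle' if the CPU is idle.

running at tick 7 = D

t=0: queue=[A,B] q_used=0 → run A
t=1: queue=[A,B,C,D,G] q_used=1 → run A
t=2: queue=[B,C,D,G] q_used=0 → run B
t=3: queue=[B,C,D,G] q_used=1 → run B
t=4: queue=[C,D,G,B,F] q_used=0 → run C
t=5: queue=[C,D,G,B,F] q_used=1 → run C
t=6: queue=[D,G,B,F,C] q_used=0 → run D
t=7: queue=[D,G,B,F,C] q_used=1 → run D
t=8: queue=[G,B,F,C,D] q_used=0 → run G
t=9: queue=[G,B,F,C,D] q_used=1 → run G
t=10: queue=[B,F,C,D,G] q_used=0 → run B
t=11: queue=[B,F,C,D,G] q_used=1 → run B
t=12: queue=[F,C,D,G,B] q_used=0 → run F
t=13: queue=[F,C,D,G,B] q_used=1 → run F
t=14: queue=[C,D,G,B,F] q_used=0 → run C
t=15: queue=[C,D,G,B,F] q_used=1 → run C
t=16: queue=[D,G,B,F] q_used=0 → run D
t=17: queue=[D,G,B,F] q_used=1 → run D
t=18: queue=[G,B,F,D] q_used=0 → run G
t=19: queue=[G,B,F,D] q_used=1 → run G
t=20: queue=[B,F,D,G] q_used=0 → run B
t=21: queue=[B,F,D,G] q_used=1 → run B
t=22: queue=[F,D,G] q_used=0 → run F
t=23: queue=[F,D,G] q_used=1 → run F
t=24: queue=[D,G] q_used=0 → run D
t=25: queue=[D,G] q_used=1 → run D
t=26: queue=[G] q_used=0 → run G
t=27: queue=[G] q_used=1 → run G
t=28: (idle)
t=29: (idle)
t=30: (idle)
t=31: (idle)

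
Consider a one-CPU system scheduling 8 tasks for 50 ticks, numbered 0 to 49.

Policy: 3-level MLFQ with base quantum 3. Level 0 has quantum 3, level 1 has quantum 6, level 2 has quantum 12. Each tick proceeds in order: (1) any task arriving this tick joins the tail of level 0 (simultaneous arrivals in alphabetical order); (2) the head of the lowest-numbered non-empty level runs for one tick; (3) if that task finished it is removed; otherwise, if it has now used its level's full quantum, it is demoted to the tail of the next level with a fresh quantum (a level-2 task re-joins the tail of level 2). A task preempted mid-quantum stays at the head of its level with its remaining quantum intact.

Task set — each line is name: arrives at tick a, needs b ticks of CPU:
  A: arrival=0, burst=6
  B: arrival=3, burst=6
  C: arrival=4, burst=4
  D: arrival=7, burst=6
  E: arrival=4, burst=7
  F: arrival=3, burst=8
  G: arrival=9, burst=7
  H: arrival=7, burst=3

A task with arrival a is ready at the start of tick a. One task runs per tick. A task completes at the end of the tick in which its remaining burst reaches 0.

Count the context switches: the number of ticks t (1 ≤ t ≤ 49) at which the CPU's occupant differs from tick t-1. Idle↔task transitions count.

context switches = 15

t=0: L0/L1/L2 = A/-/- → run A
t=1: L0/L1/L2 = A/-/- → run A
t=2: L0/L1/L2 = A/-/- → run A
t=3: L0/L1/L2 = BF/A/- → run B
t=4: L0/L1/L2 = BFCE/A/- → run B
t=5: L0/L1/L2 = BFCE/A/- → run B
t=6: L0/L1/L2 = FCE/AB/- → run F
t=7: L0/L1/L2 = FCEDH/AB/- → run F
t=8: L0/L1/L2 = FCEDH/AB/- → run F
t=9: L0/L1/L2 = CEDHG/ABF/- → run C
t=10: L0/L1/L2 = CEDHG/ABF/- → run C
t=11: L0/L1/L2 = CEDHG/ABF/- → run C
t=12: L0/L1/L2 = EDHG/ABFC/- → run E
t=13: L0/L1/L2 = EDHG/ABFC/- → run E
t=14: L0/L1/L2 = EDHG/ABFC/- → run E
t=15: L0/L1/L2 = DHG/ABFCE/- → run D
t=16: L0/L1/L2 = DHG/ABFCE/- → run D
t=17: L0/L1/L2 = DHG/ABFCE/- → run D
t=18: L0/L1/L2 = HG/ABFCED/- → run H
t=19: L0/L1/L2 = HG/ABFCED/- → run H
t=20: L0/L1/L2 = HG/ABFCED/- → run H
t=21: L0/L1/L2 = G/ABFCED/- → run G
t=22: L0/L1/L2 = G/ABFCED/- → run G
t=23: L0/L1/L2 = G/ABFCED/- → run G
t=24: L0/L1/L2 = -/ABFCEDG/- → run A
t=25: L0/L1/L2 = -/ABFCEDG/- → run A
t=26: L0/L1/L2 = -/ABFCEDG/- → run A
t=27: L0/L1/L2 = -/BFCEDG/- → run B
t=28: L0/L1/L2 = -/BFCEDG/- → run B
t=29: L0/L1/L2 = -/BFCEDG/- → run B
t=30: L0/L1/L2 = -/FCEDG/- → run F
t=31: L0/L1/L2 = -/FCEDG/- → run F
t=32: L0/L1/L2 = -/FCEDG/- → run F
t=33: L0/L1/L2 = -/FCEDG/- → run F
t=34: L0/L1/L2 = -/FCEDG/- → run F
t=35: L0/L1/L2 = -/CEDG/- → run C
t=36: L0/L1/L2 = -/EDG/- → run E
t=37: L0/L1/L2 = -/EDG/- → run E
t=38: L0/L1/L2 = -/EDG/- → run E
t=39: L0/L1/L2 = -/EDG/- → run E
t=40: L0/L1/L2 = -/DG/- → run D
t=41: L0/L1/L2 = -/DG/- → run D
t=42: L0/L1/L2 = -/DG/- → run D
t=43: L0/L1/L2 = -/G/- → run G
t=44: L0/L1/L2 = -/G/- → run G
t=45: L0/L1/L2 = -/G/- → run G
t=46: L0/L1/L2 = -/G/- → run G
t=47: (idle)
t=48: (idle)
t=49: (idle)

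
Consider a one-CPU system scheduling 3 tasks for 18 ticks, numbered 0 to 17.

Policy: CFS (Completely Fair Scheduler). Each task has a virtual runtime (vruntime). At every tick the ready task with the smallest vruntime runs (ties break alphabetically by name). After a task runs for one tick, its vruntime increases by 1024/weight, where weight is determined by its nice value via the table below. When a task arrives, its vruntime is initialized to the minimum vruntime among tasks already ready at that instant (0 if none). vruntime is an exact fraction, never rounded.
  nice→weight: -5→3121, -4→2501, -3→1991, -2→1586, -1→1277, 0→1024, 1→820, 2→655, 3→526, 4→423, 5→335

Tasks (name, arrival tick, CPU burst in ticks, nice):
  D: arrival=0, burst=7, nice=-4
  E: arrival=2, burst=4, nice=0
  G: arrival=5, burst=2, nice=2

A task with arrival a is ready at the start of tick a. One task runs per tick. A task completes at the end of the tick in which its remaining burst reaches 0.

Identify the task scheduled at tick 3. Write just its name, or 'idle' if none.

t=0: vr[D=0] → run D
t=1: vr[D=1024/2501] → run D
t=2: vr[D=2048/2501 E=2048/2501] → run D
t=3: vr[D=3072/2501 E=2048/2501] → run E
t=4: vr[D=3072/2501 E=4549/2501] → run D
t=5: vr[D=4096/2501 E=4549/2501 G=4096/2501] → run D
t=6: vr[D=5120/2501 E=4549/2501 G=4096/2501] → run G
t=7: vr[D=5120/2501 E=4549/2501 G=5243904/1638155] → run E
t=8: vr[D=5120/2501 E=7050/2501 G=5243904/1638155] → run D
t=9: vr[D=6144/2501 E=7050/2501 G=5243904/1638155] → run D
t=10: vr[E=7050/2501 G=5243904/1638155] → run E
t=11: vr[E=9551/2501 G=5243904/1638155] → run G
t=12: vr[E=9551/2501] → run E
t=13: (idle)
t=14: (idle)
t=15: (idle)
t=16: (idle)
t=17: (idle)

running at tick 3 = E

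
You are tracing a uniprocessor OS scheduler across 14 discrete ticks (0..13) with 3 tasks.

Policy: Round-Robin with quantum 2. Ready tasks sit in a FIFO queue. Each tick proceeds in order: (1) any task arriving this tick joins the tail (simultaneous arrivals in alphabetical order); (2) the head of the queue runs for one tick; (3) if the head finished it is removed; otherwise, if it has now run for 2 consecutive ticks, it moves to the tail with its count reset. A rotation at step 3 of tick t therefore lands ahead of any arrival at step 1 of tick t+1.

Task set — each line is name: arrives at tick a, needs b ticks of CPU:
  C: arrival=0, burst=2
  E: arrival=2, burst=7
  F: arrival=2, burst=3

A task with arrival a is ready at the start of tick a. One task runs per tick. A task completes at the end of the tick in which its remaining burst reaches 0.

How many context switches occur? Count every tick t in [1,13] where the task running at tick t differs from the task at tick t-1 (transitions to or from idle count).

t=0: queue=[C] q_used=0 → run C
t=1: queue=[C] q_used=1 → run C
t=2: queue=[E,F] q_used=0 → run E
t=3: queue=[E,F] q_used=1 → run E
t=4: queue=[F,E] q_used=0 → run F
t=5: queue=[F,E] q_used=1 → run F
t=6: queue=[E,F] q_used=0 → run E
t=7: queue=[E,F] q_used=1 → run E
t=8: queue=[F,E] q_used=0 → run F
t=9: queue=[E] q_used=0 → run E
t=10: queue=[E] q_used=1 → run E
t=11: queue=[E] q_used=0 → run E
t=12: (idle)
t=13: (idle)

context switches = 6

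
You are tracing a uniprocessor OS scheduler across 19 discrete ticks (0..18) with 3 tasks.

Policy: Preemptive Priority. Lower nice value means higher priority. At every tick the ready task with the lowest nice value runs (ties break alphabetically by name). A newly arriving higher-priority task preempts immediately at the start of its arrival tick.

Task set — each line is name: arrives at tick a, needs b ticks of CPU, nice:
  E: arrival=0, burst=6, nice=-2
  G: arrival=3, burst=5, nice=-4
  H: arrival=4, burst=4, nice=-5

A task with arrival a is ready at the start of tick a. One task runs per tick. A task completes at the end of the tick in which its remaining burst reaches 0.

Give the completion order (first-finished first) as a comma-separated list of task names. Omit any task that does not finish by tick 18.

completion order = H, G, E

t=0: ready={E} → run E
t=1: ready={E} → run E
t=2: ready={E} → run E
t=3: ready={E,G} → run G
t=4: ready={E,G,H} → run H
t=5: ready={E,G,H} → run H
t=6: ready={E,G,H} → run H
t=7: ready={E,G,H} → run H
t=8: ready={E,G} → run G
t=9: ready={E,G} → run G
t=10: ready={E,G} → run G
t=11: ready={E,G} → run G
t=12: ready={E} → run E
t=13: ready={E} → run E
t=14: ready={E} → run E
t=15: (idle)
t=16: (idle)
t=17: (idle)
t=18: (idle)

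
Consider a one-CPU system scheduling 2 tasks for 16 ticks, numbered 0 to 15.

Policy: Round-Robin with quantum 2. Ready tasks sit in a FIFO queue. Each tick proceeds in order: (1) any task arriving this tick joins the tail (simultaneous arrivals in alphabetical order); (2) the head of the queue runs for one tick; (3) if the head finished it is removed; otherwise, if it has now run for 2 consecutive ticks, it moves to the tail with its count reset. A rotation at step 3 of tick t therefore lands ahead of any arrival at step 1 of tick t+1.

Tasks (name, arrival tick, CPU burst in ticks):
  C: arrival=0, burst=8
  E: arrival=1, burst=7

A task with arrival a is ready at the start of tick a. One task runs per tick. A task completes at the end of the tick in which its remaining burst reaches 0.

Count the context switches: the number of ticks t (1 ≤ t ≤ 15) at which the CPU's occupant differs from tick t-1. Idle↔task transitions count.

t=0: queue=[C] q_used=0 → run C
t=1: queue=[C,E] q_used=1 → run C
t=2: queue=[E,C] q_used=0 → run E
t=3: queue=[E,C] q_used=1 → run E
t=4: queue=[C,E] q_used=0 → run C
t=5: queue=[C,E] q_used=1 → run C
t=6: queue=[E,C] q_used=0 → run E
t=7: queue=[E,C] q_used=1 → run E
t=8: queue=[C,E] q_used=0 → run C
t=9: queue=[C,E] q_used=1 → run C
t=10: queue=[E,C] q_used=0 → run E
t=11: queue=[E,C] q_used=1 → run E
t=12: queue=[C,E] q_used=0 → run C
t=13: queue=[C,E] q_used=1 → run C
t=14: queue=[E] q_used=0 → run E
t=15: (idle)

context switches = 8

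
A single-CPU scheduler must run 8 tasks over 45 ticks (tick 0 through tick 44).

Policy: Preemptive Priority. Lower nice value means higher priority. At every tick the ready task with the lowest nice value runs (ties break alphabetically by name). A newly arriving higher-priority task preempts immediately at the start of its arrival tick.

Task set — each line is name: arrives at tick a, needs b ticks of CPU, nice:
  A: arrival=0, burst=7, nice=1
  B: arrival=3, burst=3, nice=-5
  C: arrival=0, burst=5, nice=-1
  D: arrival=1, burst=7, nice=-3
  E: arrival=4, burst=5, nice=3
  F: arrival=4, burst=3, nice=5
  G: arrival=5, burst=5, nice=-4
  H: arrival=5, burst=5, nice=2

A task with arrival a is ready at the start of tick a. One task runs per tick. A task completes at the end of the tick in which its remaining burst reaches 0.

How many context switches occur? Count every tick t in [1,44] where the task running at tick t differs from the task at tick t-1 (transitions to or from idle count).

t=0: ready={A,C} → run C
t=1: ready={A,C,D} → run D
t=2: ready={A,C,D} → run D
t=3: ready={A,B,C,D} → run B
t=4: ready={A,B,C,D,E,F} → run B
t=5: ready={A,B,C,D,E,F,G,H} → run B
t=6: ready={A,C,D,E,F,G,H} → run G
t=7: ready={A,C,D,E,F,G,H} → run G
t=8: ready={A,C,D,E,F,G,H} → run G
t=9: ready={A,C,D,E,F,G,H} → run G
t=10: ready={A,C,D,E,F,G,H} → run G
t=11: ready={A,C,D,E,F,H} → run D
t=12: ready={A,C,D,E,F,H} → run D
t=13: ready={A,C,D,E,F,H} → run D
t=14: ready={A,C,D,E,F,H} → run D
t=15: ready={A,C,D,E,F,H} → run D
t=16: ready={A,C,E,F,H} → run C
t=17: ready={A,C,E,F,H} → run C
t=18: ready={A,C,E,F,H} → run C
t=19: ready={A,C,E,F,H} → run C
t=20: ready={A,E,F,H} → run A
t=21: ready={A,E,F,H} → run A
t=22: ready={A,E,F,H} → run A
t=23: ready={A,E,F,H} → run A
t=24: ready={A,E,F,H} → run A
t=25: ready={A,E,F,H} → run A
t=26: ready={A,E,F,H} → run A
t=27: ready={E,F,H} → run H
t=28: ready={E,F,H} → run H
t=29: ready={E,F,H} → run H
t=30: ready={E,F,H} → run H
t=31: ready={E,F,H} → run H
t=32: ready={E,F} → run E
t=33: ready={E,F} → run E
t=34: ready={E,F} → run E
t=35: ready={E,F} → run E
t=36: ready={E,F} → run E
t=37: ready={F} → run F
t=38: ready={F} → run F
t=39: ready={F} → run F
t=40: (idle)
t=41: (idle)
t=42: (idle)
t=43: (idle)
t=44: (idle)

context switches = 10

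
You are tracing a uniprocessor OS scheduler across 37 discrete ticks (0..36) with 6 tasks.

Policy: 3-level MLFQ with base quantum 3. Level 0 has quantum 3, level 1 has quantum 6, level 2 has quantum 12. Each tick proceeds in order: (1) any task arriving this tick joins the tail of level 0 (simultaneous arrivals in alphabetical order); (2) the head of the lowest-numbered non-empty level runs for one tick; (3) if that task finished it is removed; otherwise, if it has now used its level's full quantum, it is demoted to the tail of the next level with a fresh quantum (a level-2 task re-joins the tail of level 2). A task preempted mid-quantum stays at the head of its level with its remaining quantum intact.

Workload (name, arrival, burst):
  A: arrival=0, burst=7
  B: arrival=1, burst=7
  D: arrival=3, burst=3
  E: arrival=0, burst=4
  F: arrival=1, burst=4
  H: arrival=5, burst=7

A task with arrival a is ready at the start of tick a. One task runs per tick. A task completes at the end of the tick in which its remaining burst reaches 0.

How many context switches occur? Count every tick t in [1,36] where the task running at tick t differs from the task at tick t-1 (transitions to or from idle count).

t=0: L0/L1/L2 = AE/-/- → run A
t=1: L0/L1/L2 = AEBF/-/- → run A
t=2: L0/L1/L2 = AEBF/-/- → run A
t=3: L0/L1/L2 = EBFD/A/- → run E
t=4: L0/L1/L2 = EBFD/A/- → run E
t=5: L0/L1/L2 = EBFDH/A/- → run E
t=6: L0/L1/L2 = BFDH/AE/- → run B
t=7: L0/L1/L2 = BFDH/AE/- → run B
t=8: L0/L1/L2 = BFDH/AE/- → run B
t=9: L0/L1/L2 = FDH/AEB/- → run F
t=10: L0/L1/L2 = FDH/AEB/- → run F
t=11: L0/L1/L2 = FDH/AEB/- → run F
t=12: L0/L1/L2 = DH/AEBF/- → run D
t=13: L0/L1/L2 = DH/AEBF/- → run D
t=14: L0/L1/L2 = DH/AEBF/- → run D
t=15: L0/L1/L2 = H/AEBF/- → run H
t=16: L0/L1/L2 = H/AEBF/- → run H
t=17: L0/L1/L2 = H/AEBF/- → run H
t=18: L0/L1/L2 = -/AEBFH/- → run A
t=19: L0/L1/L2 = -/AEBFH/- → run A
t=20: L0/L1/L2 = -/AEBFH/- → run A
t=21: L0/L1/L2 = -/AEBFH/- → run A
t=22: L0/L1/L2 = -/EBFH/- → run E
t=23: L0/L1/L2 = -/BFH/- → run B
t=24: L0/L1/L2 = -/BFH/- → run B
t=25: L0/L1/L2 = -/BFH/- → run B
t=26: L0/L1/L2 = -/BFH/- → run B
t=27: L0/L1/L2 = -/FH/- → run F
t=28: L0/L1/L2 = -/H/- → run H
t=29: L0/L1/L2 = -/H/- → run H
t=30: L0/L1/L2 = -/H/- → run H
t=31: L0/L1/L2 = -/H/- → run H
t=32: (idle)
t=33: (idle)
t=34: (idle)
t=35: (idle)
t=36: (idle)

context switches = 11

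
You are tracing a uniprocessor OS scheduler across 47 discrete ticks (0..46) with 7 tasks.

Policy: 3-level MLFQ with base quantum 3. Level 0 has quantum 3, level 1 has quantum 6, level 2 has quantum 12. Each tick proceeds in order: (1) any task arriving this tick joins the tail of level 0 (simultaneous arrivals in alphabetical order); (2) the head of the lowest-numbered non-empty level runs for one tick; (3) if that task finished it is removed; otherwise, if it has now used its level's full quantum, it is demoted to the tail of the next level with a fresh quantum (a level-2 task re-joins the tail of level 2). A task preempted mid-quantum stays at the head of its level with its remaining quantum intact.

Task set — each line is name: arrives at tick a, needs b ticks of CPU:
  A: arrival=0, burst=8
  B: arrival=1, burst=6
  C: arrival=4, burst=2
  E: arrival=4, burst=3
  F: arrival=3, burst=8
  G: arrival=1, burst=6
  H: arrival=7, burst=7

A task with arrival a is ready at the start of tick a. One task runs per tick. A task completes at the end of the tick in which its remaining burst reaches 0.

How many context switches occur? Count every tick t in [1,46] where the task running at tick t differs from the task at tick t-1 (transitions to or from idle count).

t=0: L0/L1/L2 = A/-/- → run A
t=1: L0/L1/L2 = ABG/-/- → run A
t=2: L0/L1/L2 = ABG/-/- → run A
t=3: L0/L1/L2 = BGF/A/- → run B
t=4: L0/L1/L2 = BGFCE/A/- → run B
t=5: L0/L1/L2 = BGFCE/A/- → run B
t=6: L0/L1/L2 = GFCE/AB/- → run G
t=7: L0/L1/L2 = GFCEH/AB/- → run G
t=8: L0/L1/L2 = GFCEH/AB/- → run G
t=9: L0/L1/L2 = FCEH/ABG/- → run F
t=10: L0/L1/L2 = FCEH/ABG/- → run F
t=11: L0/L1/L2 = FCEH/ABG/- → run F
t=12: L0/L1/L2 = CEH/ABGF/- → run C
t=13: L0/L1/L2 = CEH/ABGF/- → run C
t=14: L0/L1/L2 = EH/ABGF/- → run E
t=15: L0/L1/L2 = EH/ABGF/- → run E
t=16: L0/L1/L2 = EH/ABGF/- → run E
t=17: L0/L1/L2 = H/ABGF/- → run H
t=18: L0/L1/L2 = H/ABGF/- → run H
t=19: L0/L1/L2 = H/ABGF/- → run H
t=20: L0/L1/L2 = -/ABGFH/- → run A
t=21: L0/L1/L2 = -/ABGFH/- → run A
t=22: L0/L1/L2 = -/ABGFH/- → run A
t=23: L0/L1/L2 = -/ABGFH/- → run A
t=24: L0/L1/L2 = -/ABGFH/- → run A
t=25: L0/L1/L2 = -/BGFH/- → run B
t=26: L0/L1/L2 = -/BGFH/- → run B
t=27: L0/L1/L2 = -/BGFH/- → run B
t=28: L0/L1/L2 = -/GFH/- → run G
t=29: L0/L1/L2 = -/GFH/- → run G
t=30: L0/L1/L2 = -/GFH/- → run G
t=31: L0/L1/L2 = -/FH/- → run F
t=32: L0/L1/L2 = -/FH/- → run F
t=33: L0/L1/L2 = -/FH/- → run F
t=34: L0/L1/L2 = -/FH/- → run F
t=35: L0/L1/L2 = -/FH/- → run F
t=36: L0/L1/L2 = -/H/- → run H
t=37: L0/L1/L2 = -/H/- → run H
t=38: L0/L1/L2 = -/H/- → run H
t=39: L0/L1/L2 = -/H/- → run H
t=40: (idle)
t=41: (idle)
t=42: (idle)
t=43: (idle)
t=44: (idle)
t=45: (idle)
t=46: (idle)

context switches = 12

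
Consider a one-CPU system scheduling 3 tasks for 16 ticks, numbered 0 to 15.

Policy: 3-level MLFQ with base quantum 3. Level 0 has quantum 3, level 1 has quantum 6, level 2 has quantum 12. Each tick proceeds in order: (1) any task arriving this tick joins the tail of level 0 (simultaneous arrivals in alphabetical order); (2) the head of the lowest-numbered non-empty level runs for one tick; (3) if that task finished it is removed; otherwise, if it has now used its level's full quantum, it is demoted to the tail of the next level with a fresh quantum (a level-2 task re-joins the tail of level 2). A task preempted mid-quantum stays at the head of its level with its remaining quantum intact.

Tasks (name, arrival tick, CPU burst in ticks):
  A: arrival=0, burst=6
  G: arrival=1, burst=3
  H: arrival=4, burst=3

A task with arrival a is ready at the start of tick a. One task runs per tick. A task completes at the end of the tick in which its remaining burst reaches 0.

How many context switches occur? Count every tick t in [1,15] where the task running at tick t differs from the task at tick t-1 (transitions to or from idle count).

context switches = 4

t=0: L0/L1/L2 = A/-/- → run A
t=1: L0/L1/L2 = AG/-/- → run A
t=2: L0/L1/L2 = AG/-/- → run A
t=3: L0/L1/L2 = G/A/- → run G
t=4: L0/L1/L2 = GH/A/- → run G
t=5: L0/L1/L2 = GH/A/- → run G
t=6: L0/L1/L2 = H/A/- → run H
t=7: L0/L1/L2 = H/A/- → run H
t=8: L0/L1/L2 = H/A/- → run H
t=9: L0/L1/L2 = -/A/- → run A
t=10: L0/L1/L2 = -/A/- → run A
t=11: L0/L1/L2 = -/A/- → run A
t=12: (idle)
t=13: (idle)
t=14: (idle)
t=15: (idle)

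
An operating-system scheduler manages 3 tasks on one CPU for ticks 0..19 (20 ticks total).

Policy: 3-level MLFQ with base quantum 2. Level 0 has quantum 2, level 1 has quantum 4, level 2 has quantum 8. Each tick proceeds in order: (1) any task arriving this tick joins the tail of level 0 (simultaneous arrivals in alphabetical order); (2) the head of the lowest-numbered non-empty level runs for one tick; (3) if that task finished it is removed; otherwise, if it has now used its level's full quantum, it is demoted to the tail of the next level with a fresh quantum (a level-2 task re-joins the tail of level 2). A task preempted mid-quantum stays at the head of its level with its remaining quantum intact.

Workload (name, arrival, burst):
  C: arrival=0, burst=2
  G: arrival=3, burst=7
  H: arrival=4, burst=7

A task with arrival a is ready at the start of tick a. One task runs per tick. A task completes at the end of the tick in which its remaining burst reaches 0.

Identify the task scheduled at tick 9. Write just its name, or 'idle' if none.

running at tick 9 = G

t=0: L0/L1/L2 = C/-/- → run C
t=1: L0/L1/L2 = C/-/- → run C
t=2: (idle)
t=3: L0/L1/L2 = G/-/- → run G
t=4: L0/L1/L2 = GH/-/- → run G
t=5: L0/L1/L2 = H/G/- → run H
t=6: L0/L1/L2 = H/G/- → run H
t=7: L0/L1/L2 = -/GH/- → run G
t=8: L0/L1/L2 = -/GH/- → run G
t=9: L0/L1/L2 = -/GH/- → run G
t=10: L0/L1/L2 = -/GH/- → run G
t=11: L0/L1/L2 = -/H/G → run H
t=12: L0/L1/L2 = -/H/G → run H
t=13: L0/L1/L2 = -/H/G → run H
t=14: L0/L1/L2 = -/H/G → run H
t=15: L0/L1/L2 = -/-/GH → run G
t=16: L0/L1/L2 = -/-/H → run H
t=17: (idle)
t=18: (idle)
t=19: (idle)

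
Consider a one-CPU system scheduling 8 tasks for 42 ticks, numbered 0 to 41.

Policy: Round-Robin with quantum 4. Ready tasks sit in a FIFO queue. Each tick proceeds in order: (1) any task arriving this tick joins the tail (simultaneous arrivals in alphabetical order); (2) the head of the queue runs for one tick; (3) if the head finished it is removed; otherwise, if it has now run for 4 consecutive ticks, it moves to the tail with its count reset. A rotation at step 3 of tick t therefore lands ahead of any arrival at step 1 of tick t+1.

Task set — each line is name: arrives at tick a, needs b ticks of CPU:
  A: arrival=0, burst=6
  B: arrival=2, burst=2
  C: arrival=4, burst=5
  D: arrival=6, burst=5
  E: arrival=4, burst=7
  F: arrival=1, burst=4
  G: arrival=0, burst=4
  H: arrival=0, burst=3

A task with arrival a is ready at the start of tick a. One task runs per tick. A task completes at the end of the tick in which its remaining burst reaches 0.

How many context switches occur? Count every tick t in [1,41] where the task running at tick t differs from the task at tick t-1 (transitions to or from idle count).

context switches = 12

t=0: queue=[A,G,H] q_used=0 → run A
t=1: queue=[A,G,H,F] q_used=1 → run A
t=2: queue=[A,G,H,F,B] q_used=2 → run A
t=3: queue=[A,G,H,F,B] q_used=3 → run A
t=4: queue=[G,H,F,B,A,C,E] q_used=0 → run G
t=5: queue=[G,H,F,B,A,C,E] q_used=1 → run G
t=6: queue=[G,H,F,B,A,C,E,D] q_used=2 → run G
t=7: queue=[G,H,F,B,A,C,E,D] q_used=3 → run G
t=8: queue=[H,F,B,A,C,E,D] q_used=0 → run H
t=9: queue=[H,F,B,A,C,E,D] q_used=1 → run H
t=10: queue=[H,F,B,A,C,E,D] q_used=2 → run H
t=11: queue=[F,B,A,C,E,D] q_used=0 → run F
t=12: queue=[F,B,A,C,E,D] q_used=1 → run F
t=13: queue=[F,B,A,C,E,D] q_used=2 → run F
t=14: queue=[F,B,A,C,E,D] q_used=3 → run F
t=15: queue=[B,A,C,E,D] q_used=0 → run B
t=16: queue=[B,A,C,E,D] q_used=1 → run B
t=17: queue=[A,C,E,D] q_used=0 → run A
t=18: queue=[A,C,E,D] q_used=1 → run A
t=19: queue=[C,E,D] q_used=0 → run C
t=20: queue=[C,E,D] q_used=1 → run C
t=21: queue=[C,E,D] q_used=2 → run C
t=22: queue=[C,E,D] q_used=3 → run C
t=23: queue=[E,D,C] q_used=0 → run E
t=24: queue=[E,D,C] q_used=1 → run E
t=25: queue=[E,D,C] q_used=2 → run E
t=26: queue=[E,D,C] q_used=3 → run E
t=27: queue=[D,C,E] q_used=0 → run D
t=28: queue=[D,C,E] q_used=1 → run D
t=29: queue=[D,C,E] q_used=2 → run D
t=30: queue=[D,C,E] q_used=3 → run D
t=31: queue=[C,E,D] q_used=0 → run C
t=32: queue=[E,D] q_used=0 → run E
t=33: queue=[E,D] q_used=1 → run E
t=34: queue=[E,D] q_used=2 → run E
t=35: queue=[D] q_used=0 → run D
t=36: (idle)
t=37: (idle)
t=38: (idle)
t=39: (idle)
t=40: (idle)
t=41: (idle)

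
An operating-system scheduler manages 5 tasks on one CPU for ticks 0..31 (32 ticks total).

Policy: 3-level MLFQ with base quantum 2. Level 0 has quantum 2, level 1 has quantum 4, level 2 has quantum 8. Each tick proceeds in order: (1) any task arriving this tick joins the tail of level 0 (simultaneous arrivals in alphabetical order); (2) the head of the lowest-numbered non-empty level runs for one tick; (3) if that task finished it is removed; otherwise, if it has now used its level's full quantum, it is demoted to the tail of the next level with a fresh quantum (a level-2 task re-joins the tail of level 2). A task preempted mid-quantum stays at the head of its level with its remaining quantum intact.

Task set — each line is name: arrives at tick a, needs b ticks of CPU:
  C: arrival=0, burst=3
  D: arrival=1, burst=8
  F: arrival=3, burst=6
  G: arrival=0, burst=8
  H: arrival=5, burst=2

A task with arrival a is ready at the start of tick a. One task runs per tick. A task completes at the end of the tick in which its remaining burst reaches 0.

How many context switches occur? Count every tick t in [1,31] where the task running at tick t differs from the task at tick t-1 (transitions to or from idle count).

context switches = 11

t=0: L0/L1/L2 = CG/-/- → run C
t=1: L0/L1/L2 = CGD/-/- → run C
t=2: L0/L1/L2 = GD/C/- → run G
t=3: L0/L1/L2 = GDF/C/- → run G
t=4: L0/L1/L2 = DF/CG/- → run D
t=5: L0/L1/L2 = DFH/CG/- → run D
t=6: L0/L1/L2 = FH/CGD/- → run F
t=7: L0/L1/L2 = FH/CGD/- → run F
t=8: L0/L1/L2 = H/CGDF/- → run H
t=9: L0/L1/L2 = H/CGDF/- → run H
t=10: L0/L1/L2 = -/CGDF/- → run C
t=11: L0/L1/L2 = -/GDF/- → run G
t=12: L0/L1/L2 = -/GDF/- → run G
t=13: L0/L1/L2 = -/GDF/- → run G
t=14: L0/L1/L2 = -/GDF/- → run G
t=15: L0/L1/L2 = -/DF/G → run D
t=16: L0/L1/L2 = -/DF/G → run D
t=17: L0/L1/L2 = -/DF/G → run D
t=18: L0/L1/L2 = -/DF/G → run D
t=19: L0/L1/L2 = -/F/GD → run F
t=20: L0/L1/L2 = -/F/GD → run F
t=21: L0/L1/L2 = -/F/GD → run F
t=22: L0/L1/L2 = -/F/GD → run F
t=23: L0/L1/L2 = -/-/GD → run G
t=24: L0/L1/L2 = -/-/GD → run G
t=25: L0/L1/L2 = -/-/D → run D
t=26: L0/L1/L2 = -/-/D → run D
t=27: (idle)
t=28: (idle)
t=29: (idle)
t=30: (idle)
t=31: (idle)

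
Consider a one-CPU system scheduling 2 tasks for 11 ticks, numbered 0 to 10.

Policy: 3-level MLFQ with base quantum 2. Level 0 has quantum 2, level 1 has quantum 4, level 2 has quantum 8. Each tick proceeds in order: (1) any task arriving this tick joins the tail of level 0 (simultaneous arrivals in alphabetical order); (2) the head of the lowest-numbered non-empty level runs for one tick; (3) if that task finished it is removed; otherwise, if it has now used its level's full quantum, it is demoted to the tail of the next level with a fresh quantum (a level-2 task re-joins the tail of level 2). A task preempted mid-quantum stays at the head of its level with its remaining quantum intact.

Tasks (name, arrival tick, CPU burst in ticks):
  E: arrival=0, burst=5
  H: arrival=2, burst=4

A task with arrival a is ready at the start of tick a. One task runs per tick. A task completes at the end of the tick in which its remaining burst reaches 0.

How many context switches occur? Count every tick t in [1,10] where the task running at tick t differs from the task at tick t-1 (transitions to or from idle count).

t=0: L0/L1/L2 = E/-/- → run E
t=1: L0/L1/L2 = E/-/- → run E
t=2: L0/L1/L2 = H/E/- → run H
t=3: L0/L1/L2 = H/E/- → run H
t=4: L0/L1/L2 = -/EH/- → run E
t=5: L0/L1/L2 = -/EH/- → run E
t=6: L0/L1/L2 = -/EH/- → run E
t=7: L0/L1/L2 = -/H/- → run H
t=8: L0/L1/L2 = -/H/- → run H
t=9: (idle)
t=10: (idle)

context switches = 4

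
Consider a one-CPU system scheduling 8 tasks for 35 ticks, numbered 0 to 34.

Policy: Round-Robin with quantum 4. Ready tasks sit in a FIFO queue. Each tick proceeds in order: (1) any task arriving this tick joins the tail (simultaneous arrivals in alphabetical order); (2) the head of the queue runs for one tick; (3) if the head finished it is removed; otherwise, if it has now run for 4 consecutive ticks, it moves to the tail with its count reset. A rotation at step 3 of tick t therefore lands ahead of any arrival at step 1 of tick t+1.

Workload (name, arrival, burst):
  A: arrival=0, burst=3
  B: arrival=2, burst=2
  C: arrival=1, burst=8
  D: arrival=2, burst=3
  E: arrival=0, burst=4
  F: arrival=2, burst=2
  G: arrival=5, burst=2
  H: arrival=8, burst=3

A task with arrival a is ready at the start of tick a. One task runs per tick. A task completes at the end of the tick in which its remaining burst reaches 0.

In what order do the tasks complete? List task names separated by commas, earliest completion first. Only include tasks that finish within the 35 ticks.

t=0: queue=[A,E] q_used=0 → run A
t=1: queue=[A,E,C] q_used=1 → run A
t=2: queue=[A,E,C,B,D,F] q_used=2 → run A
t=3: queue=[E,C,B,D,F] q_used=0 → run E
t=4: queue=[E,C,B,D,F] q_used=1 → run E
t=5: queue=[E,C,B,D,F,G] q_used=2 → run E
t=6: queue=[E,C,B,D,F,G] q_used=3 → run E
t=7: queue=[C,B,D,F,G] q_used=0 → run C
t=8: queue=[C,B,D,F,G,H] q_used=1 → run C
t=9: queue=[C,B,D,F,G,H] q_used=2 → run C
t=10: queue=[C,B,D,F,G,H] q_used=3 → run C
t=11: queue=[B,D,F,G,H,C] q_used=0 → run B
t=12: queue=[B,D,F,G,H,C] q_used=1 → run B
t=13: queue=[D,F,G,H,C] q_used=0 → run D
t=14: queue=[D,F,G,H,C] q_used=1 → run D
t=15: queue=[D,F,G,H,C] q_used=2 → run D
t=16: queue=[F,G,H,C] q_used=0 → run F
t=17: queue=[F,G,H,C] q_used=1 → run F
t=18: queue=[G,H,C] q_used=0 → run G
t=19: queue=[G,H,C] q_used=1 → run G
t=20: queue=[H,C] q_used=0 → run H
t=21: queue=[H,C] q_used=1 → run H
t=22: queue=[H,C] q_used=2 → run H
t=23: queue=[C] q_used=0 → run C
t=24: queue=[C] q_used=1 → run C
t=25: queue=[C] q_used=2 → run C
t=26: queue=[C] q_used=3 → run C
t=27: (idle)
t=28: (idle)
t=29: (idle)
t=30: (idle)
t=31: (idle)
t=32: (idle)
t=33: (idle)
t=34: (idle)

completion order = A, E, B, D, F, G, H, C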